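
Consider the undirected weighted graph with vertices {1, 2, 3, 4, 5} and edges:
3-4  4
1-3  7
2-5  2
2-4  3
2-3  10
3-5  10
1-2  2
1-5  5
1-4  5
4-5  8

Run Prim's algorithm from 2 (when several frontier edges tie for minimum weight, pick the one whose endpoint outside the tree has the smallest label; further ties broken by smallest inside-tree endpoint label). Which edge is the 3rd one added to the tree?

Grow the tree from 2 using Prim:
Step 1: frontier [1-2 2, 2-5 2, 2-4 3, 2-3 10] → take 1-2 (2); add 1.
Step 2: frontier [1-4 5, 1-5 5, 1-3 7, 2-5 2, 2-4 3, 2-3 10] → take 2-5 (2); add 5.
Step 3: frontier [1-4 5, 1-3 7, 2-4 3, 2-3 10, 4-5 8, 3-5 10] → take 2-4 (3); add 4.
Step 4: frontier [1-3 7, 2-3 10, 3-4 4, 3-5 10] → take 3-4 (4); add 3.
The 3rd edge added is 2-4.

2-4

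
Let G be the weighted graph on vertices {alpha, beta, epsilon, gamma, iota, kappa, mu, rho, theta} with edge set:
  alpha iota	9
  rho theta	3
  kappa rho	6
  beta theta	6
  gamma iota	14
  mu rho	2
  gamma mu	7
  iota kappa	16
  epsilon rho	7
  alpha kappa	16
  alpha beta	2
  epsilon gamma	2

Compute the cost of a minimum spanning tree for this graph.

37

Kruskal: consider edges lightest-first.
alpha beta (2): add — endpoints in different components.
epsilon gamma (2): add — endpoints in different components.
mu rho (2): add — endpoints in different components.
rho theta (3): add — endpoints in different components.
beta theta (6): add — endpoints in different components.
kappa rho (6): add — endpoints in different components.
epsilon rho (7): add — endpoints in different components.
gamma mu (7): skip — mu and gamma already connected.
alpha iota (9): add — endpoints in different components.
MST edges: alpha beta, epsilon gamma, mu rho, rho theta, beta theta, kappa rho, epsilon rho, alpha iota; total weight 2+2+2+3+6+6+7+9 = 37.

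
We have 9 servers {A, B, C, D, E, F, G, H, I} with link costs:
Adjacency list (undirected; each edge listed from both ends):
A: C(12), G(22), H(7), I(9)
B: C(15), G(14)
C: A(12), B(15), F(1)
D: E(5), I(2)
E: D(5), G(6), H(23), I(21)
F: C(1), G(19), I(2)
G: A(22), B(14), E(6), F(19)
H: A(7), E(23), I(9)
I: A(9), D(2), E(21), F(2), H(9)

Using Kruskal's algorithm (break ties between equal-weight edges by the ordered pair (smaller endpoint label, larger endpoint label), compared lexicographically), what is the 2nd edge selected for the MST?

Kruskal: consider edges lightest-first.
C F (1): add — endpoints in different components.
D I (2): add — endpoints in different components.
F I (2): add — endpoints in different components.
D E (5): add — endpoints in different components.
E G (6): add — endpoints in different components.
A H (7): add — endpoints in different components.
A I (9): add — endpoints in different components.
H I (9): skip — H and I already connected.
A C (12): skip — A and C already connected.
B G (14): add — endpoints in different components.
The 2nd edge added is D I.

D-I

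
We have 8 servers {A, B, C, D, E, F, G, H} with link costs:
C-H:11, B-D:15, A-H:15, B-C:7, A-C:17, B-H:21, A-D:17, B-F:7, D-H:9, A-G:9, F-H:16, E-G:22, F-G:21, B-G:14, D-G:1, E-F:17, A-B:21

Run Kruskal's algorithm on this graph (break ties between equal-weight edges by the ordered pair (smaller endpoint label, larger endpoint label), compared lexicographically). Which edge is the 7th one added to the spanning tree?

Kruskal's algorithm — process edges by increasing weight (ties by edge label):
D-G (1): add — endpoints in different components.
B-C (7): add — endpoints in different components.
B-F (7): add — endpoints in different components.
A-G (9): add — endpoints in different components.
D-H (9): add — endpoints in different components.
C-H (11): add — endpoints in different components.
B-G (14): skip — B and G already connected.
A-H (15): skip — A and H already connected.
B-D (15): skip — B and D already connected.
F-H (16): skip — F and H already connected.
A-C (17): skip — A and C already connected.
A-D (17): skip — A and D already connected.
E-F (17): add — endpoints in different components.
The 7th edge added is E-F.

E-F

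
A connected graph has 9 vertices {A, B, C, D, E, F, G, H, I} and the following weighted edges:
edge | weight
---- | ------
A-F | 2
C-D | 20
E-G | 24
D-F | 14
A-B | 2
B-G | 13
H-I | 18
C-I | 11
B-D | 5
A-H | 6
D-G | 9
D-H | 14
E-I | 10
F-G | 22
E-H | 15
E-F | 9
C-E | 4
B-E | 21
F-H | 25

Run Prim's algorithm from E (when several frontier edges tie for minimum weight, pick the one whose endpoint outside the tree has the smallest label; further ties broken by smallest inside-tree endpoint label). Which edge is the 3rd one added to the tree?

Prim's algorithm from E:
Step 1: cheapest edge leaving the tree is C-E (4); add C.
Step 2: cheapest edge leaving the tree is E-F (9); add F.
Step 3: cheapest edge leaving the tree is A-F (2); add A.
Step 4: cheapest edge leaving the tree is A-B (2); add B.
Step 5: cheapest edge leaving the tree is B-D (5); add D.
Step 6: cheapest edge leaving the tree is A-H (6); add H.
Step 7: cheapest edge leaving the tree is D-G (9); add G.
Step 8: cheapest edge leaving the tree is E-I (10); add I.
The 3rd edge added is A-F.

A-F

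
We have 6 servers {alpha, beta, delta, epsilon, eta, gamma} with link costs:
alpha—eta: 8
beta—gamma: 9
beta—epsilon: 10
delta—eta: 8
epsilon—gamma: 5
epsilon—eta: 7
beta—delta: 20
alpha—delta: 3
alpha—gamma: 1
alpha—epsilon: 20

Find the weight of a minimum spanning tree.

Kruskal: consider edges lightest-first.
alpha—gamma (1): add. Components now {delta} {beta} {alpha,gamma} {epsilon} {eta}
alpha—delta (3): add. Components now {alpha,delta,gamma} {beta} {epsilon} {eta}
epsilon—gamma (5): add. Components now {alpha,delta,epsilon,gamma} {beta} {eta}
epsilon—eta (7): add. Components now {alpha,delta,epsilon,eta,gamma} {beta}
alpha—eta (8): skip — alpha and eta already connected.
delta—eta (8): skip — delta and eta already connected.
beta—gamma (9): add. Components now {alpha,beta,delta,epsilon,eta,gamma}
MST edges: alpha—gamma, alpha—delta, epsilon—gamma, epsilon—eta, beta—gamma; total weight 1+3+5+7+9 = 25.

25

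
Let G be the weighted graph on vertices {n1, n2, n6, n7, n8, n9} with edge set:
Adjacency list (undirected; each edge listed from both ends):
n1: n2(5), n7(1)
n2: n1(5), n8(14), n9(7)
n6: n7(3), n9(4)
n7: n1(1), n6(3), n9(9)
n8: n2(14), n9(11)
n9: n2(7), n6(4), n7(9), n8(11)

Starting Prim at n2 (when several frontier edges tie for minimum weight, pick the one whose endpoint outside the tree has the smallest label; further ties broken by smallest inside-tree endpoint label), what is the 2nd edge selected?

n1-n7

Grow the tree from n2 using Prim:
Step 1: cheapest edge leaving the tree is n1—n2 (5); add n1.
Step 2: cheapest edge leaving the tree is n1—n7 (1); add n7.
Step 3: cheapest edge leaving the tree is n6—n7 (3); add n6.
Step 4: cheapest edge leaving the tree is n6—n9 (4); add n9.
Step 5: cheapest edge leaving the tree is n8—n9 (11); add n8.
The 2nd edge added is n1—n7.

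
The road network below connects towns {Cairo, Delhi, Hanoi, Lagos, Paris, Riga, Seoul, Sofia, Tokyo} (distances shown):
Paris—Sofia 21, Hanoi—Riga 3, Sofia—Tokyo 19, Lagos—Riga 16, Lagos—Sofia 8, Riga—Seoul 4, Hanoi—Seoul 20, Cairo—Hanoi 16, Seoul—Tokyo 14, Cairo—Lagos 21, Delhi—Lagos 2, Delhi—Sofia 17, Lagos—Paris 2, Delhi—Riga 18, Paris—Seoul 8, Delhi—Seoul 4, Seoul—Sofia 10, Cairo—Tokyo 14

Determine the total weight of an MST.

51

Sort edges by weight, then run Kruskal:
Delhi—Lagos (2): add — endpoints in different components.
Lagos—Paris (2): add — endpoints in different components.
Hanoi—Riga (3): add — endpoints in different components.
Delhi—Seoul (4): add — endpoints in different components.
Riga—Seoul (4): add — endpoints in different components.
Lagos—Sofia (8): add — endpoints in different components.
Paris—Seoul (8): skip — Seoul and Paris already connected.
Seoul—Sofia (10): skip — Sofia and Seoul already connected.
Cairo—Tokyo (14): add — endpoints in different components.
Seoul—Tokyo (14): add — endpoints in different components.
MST edges: Delhi—Lagos, Lagos—Paris, Hanoi—Riga, Delhi—Seoul, Riga—Seoul, Lagos—Sofia, Cairo—Tokyo, Seoul—Tokyo; total weight 2+2+3+4+4+8+14+14 = 51.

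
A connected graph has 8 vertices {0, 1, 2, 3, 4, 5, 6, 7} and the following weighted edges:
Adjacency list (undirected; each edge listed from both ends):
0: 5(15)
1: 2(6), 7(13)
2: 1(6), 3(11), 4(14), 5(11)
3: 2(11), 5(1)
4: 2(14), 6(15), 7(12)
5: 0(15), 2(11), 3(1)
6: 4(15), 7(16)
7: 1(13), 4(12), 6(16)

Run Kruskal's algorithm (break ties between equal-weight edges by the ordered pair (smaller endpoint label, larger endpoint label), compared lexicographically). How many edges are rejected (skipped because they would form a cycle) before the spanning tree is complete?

Kruskal: consider edges lightest-first.
3 5 (1): add — endpoints in different components.
1 2 (6): add — endpoints in different components.
2 3 (11): add — endpoints in different components.
2 5 (11): skip — 2 and 5 already connected.
4 7 (12): add — endpoints in different components.
1 7 (13): add — endpoints in different components.
2 4 (14): skip — 2 and 4 already connected.
0 5 (15): add — endpoints in different components.
4 6 (15): add — endpoints in different components.
Edges rejected before the tree was complete: 2.

2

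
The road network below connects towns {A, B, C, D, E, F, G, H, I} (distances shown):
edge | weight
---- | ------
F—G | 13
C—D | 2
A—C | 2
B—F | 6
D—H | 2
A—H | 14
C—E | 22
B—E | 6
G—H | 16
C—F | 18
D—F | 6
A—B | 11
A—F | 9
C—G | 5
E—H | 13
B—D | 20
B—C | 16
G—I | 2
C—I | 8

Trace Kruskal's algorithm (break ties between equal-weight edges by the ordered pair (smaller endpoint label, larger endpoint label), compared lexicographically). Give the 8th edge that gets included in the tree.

Kruskal's algorithm — process edges by increasing weight (ties by edge label):
A—C (2): add — endpoints in different components.
C—D (2): add — endpoints in different components.
D—H (2): add — endpoints in different components.
G—I (2): add — endpoints in different components.
C—G (5): add — endpoints in different components.
B—E (6): add — endpoints in different components.
B—F (6): add — endpoints in different components.
D—F (6): add — endpoints in different components.
The 8th edge added is D—F.

D-F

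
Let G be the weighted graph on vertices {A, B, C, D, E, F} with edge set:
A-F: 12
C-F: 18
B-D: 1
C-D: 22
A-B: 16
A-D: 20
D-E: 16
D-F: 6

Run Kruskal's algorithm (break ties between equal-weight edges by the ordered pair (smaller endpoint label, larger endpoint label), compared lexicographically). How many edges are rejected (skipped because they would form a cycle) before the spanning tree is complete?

1

Kruskal's algorithm — process edges by increasing weight (ties by edge label):
B-D (1): add. Components now {A} {B,D} {C} {E} {F}
D-F (6): add. Components now {A} {B,D,F} {C} {E}
A-F (12): add. Components now {A,B,D,F} {C} {E}
A-B (16): skip — A and B already connected.
D-E (16): add. Components now {A,B,D,E,F} {C}
C-F (18): add. Components now {A,B,C,D,E,F}
Edges rejected before the tree was complete: 1.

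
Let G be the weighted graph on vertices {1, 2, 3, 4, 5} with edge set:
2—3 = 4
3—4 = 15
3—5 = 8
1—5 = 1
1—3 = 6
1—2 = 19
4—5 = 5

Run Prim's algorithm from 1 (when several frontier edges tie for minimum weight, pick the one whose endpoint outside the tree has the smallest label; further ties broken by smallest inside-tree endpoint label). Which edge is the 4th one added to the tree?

2-3

Grow the tree from 1 using Prim:
Step 1: cheapest edge leaving the tree is 1—5 (1); add 5.
Step 2: cheapest edge leaving the tree is 4—5 (5); add 4.
Step 3: cheapest edge leaving the tree is 1—3 (6); add 3.
Step 4: cheapest edge leaving the tree is 2—3 (4); add 2.
The 4th edge added is 2—3.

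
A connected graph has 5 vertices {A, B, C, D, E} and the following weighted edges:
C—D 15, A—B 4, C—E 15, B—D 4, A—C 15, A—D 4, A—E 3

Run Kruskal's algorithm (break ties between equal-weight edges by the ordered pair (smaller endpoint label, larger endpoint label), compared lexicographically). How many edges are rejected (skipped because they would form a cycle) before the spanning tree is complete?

1

Kruskal: consider edges lightest-first.
A—E (3): add — endpoints in different components.
A—B (4): add — endpoints in different components.
A—D (4): add — endpoints in different components.
B—D (4): skip — B and D already connected.
A—C (15): add — endpoints in different components.
Edges rejected before the tree was complete: 1.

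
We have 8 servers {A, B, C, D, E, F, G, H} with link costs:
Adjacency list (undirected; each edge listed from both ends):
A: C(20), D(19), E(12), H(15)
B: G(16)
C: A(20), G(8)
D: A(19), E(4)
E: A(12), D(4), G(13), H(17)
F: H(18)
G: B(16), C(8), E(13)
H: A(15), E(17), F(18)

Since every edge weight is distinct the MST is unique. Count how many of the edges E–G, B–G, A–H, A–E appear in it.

4

Kruskal: consider edges lightest-first.
D–E (4): add — endpoints in different components.
C–G (8): add — endpoints in different components.
A–E (12): add — endpoints in different components.
E–G (13): add — endpoints in different components.
A–H (15): add — endpoints in different components.
B–G (16): add — endpoints in different components.
E–H (17): skip — E and H already connected.
F–H (18): add — endpoints in different components.
MST edge set: {D–E, C–G, A–E, E–G, A–H, B–G, F–H}.
Of the listed edges, {E–G, B–G, A–H, A–E} are in the MST → 4.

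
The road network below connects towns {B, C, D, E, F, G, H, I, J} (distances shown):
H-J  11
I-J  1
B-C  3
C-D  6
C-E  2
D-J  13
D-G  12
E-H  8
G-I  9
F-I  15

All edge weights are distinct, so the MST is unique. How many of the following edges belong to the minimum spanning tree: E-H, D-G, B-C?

2

Sort edges by weight, then run Kruskal:
I-J (1): add — endpoints in different components.
C-E (2): add — endpoints in different components.
B-C (3): add — endpoints in different components.
C-D (6): add — endpoints in different components.
E-H (8): add — endpoints in different components.
G-I (9): add — endpoints in different components.
H-J (11): add — endpoints in different components.
D-G (12): skip — D and G already connected.
D-J (13): skip — D and J already connected.
F-I (15): add — endpoints in different components.
MST edge set: {I-J, C-E, B-C, C-D, E-H, G-I, H-J, F-I}.
Of the listed edges, {E-H, B-C} are in the MST → 2.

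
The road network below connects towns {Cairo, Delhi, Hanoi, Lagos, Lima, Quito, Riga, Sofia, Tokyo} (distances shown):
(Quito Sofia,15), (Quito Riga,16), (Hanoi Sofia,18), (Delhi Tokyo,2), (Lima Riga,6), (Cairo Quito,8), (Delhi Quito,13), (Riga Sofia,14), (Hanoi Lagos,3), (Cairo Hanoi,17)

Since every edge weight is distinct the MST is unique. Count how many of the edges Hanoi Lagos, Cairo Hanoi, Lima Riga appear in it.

Kruskal's algorithm — process edges by increasing weight (ties by edge label):
Delhi Tokyo (2): add — endpoints in different components.
Hanoi Lagos (3): add — endpoints in different components.
Lima Riga (6): add — endpoints in different components.
Cairo Quito (8): add — endpoints in different components.
Delhi Quito (13): add — endpoints in different components.
Riga Sofia (14): add — endpoints in different components.
Quito Sofia (15): add — endpoints in different components.
Quito Riga (16): skip — Riga and Quito already connected.
Cairo Hanoi (17): add — endpoints in different components.
MST edge set: {Delhi Tokyo, Hanoi Lagos, Lima Riga, Cairo Quito, Delhi Quito, Riga Sofia, Quito Sofia, Cairo Hanoi}.
Of the listed edges, {Hanoi Lagos, Cairo Hanoi, Lima Riga} are in the MST → 3.

3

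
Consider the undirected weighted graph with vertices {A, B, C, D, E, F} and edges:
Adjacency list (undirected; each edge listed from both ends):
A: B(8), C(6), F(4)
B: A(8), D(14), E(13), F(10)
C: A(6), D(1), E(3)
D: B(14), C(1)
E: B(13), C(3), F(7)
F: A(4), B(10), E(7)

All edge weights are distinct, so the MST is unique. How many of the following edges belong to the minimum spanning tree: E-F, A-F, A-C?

Sort edges by weight, then run Kruskal:
C-D (1): add — endpoints in different components.
C-E (3): add — endpoints in different components.
A-F (4): add — endpoints in different components.
A-C (6): add — endpoints in different components.
E-F (7): skip — E and F already connected.
A-B (8): add — endpoints in different components.
MST edge set: {C-D, C-E, A-F, A-C, A-B}.
Of the listed edges, {A-F, A-C} are in the MST → 2.

2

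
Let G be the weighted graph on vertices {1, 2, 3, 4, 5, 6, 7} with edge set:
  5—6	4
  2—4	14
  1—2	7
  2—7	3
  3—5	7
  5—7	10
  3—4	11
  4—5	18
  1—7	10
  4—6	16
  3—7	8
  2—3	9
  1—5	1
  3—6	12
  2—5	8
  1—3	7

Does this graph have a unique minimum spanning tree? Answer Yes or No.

No

Kruskal's algorithm — process edges by increasing weight (ties by edge label):
1—5 (1): add. Components now {1,5} {2} {3} {4} {6} {7}
2—7 (3): add. Components now {1,5} {2,7} {3} {4} {6}
5—6 (4): add. Components now {1,5,6} {2,7} {3} {4}
1—2 (7): add. Components now {1,2,5,6,7} {3} {4}
1—3 (7): add. Components now {1,2,3,5,6,7} {4}
3—5 (7): skip — 3 and 5 already connected.
2—5 (8): skip — 2 and 5 already connected.
3—7 (8): skip — 3 and 7 already connected.
2—3 (9): skip — 2 and 3 already connected.
1—7 (10): skip — 1 and 7 already connected.
5—7 (10): skip — 5 and 7 already connected.
3—4 (11): add. Components now {1,2,3,4,5,6,7}
Non-tree edge 3—5 has weight 7, equal to the heaviest edge on its tree cycle — swapping gives another MST of the same weight. Not unique.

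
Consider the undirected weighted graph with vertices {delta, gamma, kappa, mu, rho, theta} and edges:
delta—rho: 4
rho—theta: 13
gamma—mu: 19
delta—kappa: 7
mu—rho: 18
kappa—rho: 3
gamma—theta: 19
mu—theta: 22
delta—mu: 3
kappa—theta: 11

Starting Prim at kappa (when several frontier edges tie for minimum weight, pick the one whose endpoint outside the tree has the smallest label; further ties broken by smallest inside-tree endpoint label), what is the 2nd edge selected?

delta-rho

Grow the tree from kappa using Prim:
Step 1: frontier [kappa—rho 3, delta—kappa 7, kappa—theta 11] → take kappa—rho (3); add rho.
Step 2: frontier [delta—kappa 7, kappa—theta 11, delta—rho 4, rho—theta 13, mu—rho 18] → take delta—rho (4); add delta.
Step 3: frontier [delta—mu 3, kappa—theta 11, rho—theta 13, mu—rho 18] → take delta—mu (3); add mu.
Step 4: frontier [kappa—theta 11, gamma—mu 19, mu—theta 22, rho—theta 13] → take kappa—theta (11); add theta.
Step 5: frontier [gamma—mu 19, gamma—theta 19] → take gamma—mu (19); add gamma.
The 2nd edge added is delta—rho.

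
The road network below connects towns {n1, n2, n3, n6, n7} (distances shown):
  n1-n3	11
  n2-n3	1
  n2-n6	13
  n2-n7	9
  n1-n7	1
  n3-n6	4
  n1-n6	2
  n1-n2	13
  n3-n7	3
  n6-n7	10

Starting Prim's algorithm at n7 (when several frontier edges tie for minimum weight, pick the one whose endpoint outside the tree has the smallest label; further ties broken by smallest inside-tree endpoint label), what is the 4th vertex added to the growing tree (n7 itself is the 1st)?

Prim's algorithm from n7:
Step 1: frontier [n1-n7 1, n3-n7 3, n2-n7 9, n6-n7 10] → take n1-n7 (1); add n1.
Step 2: frontier [n1-n6 2, n1-n3 11, n1-n2 13, n3-n7 3, n2-n7 9, n6-n7 10] → take n1-n6 (2); add n6.
Step 3: frontier [n1-n3 11, n1-n2 13, n3-n6 4, n2-n6 13, n3-n7 3, n2-n7 9] → take n3-n7 (3); add n3.
Step 4: frontier [n1-n2 13, n2-n3 1, n2-n6 13, n2-n7 9] → take n2-n3 (1); add n2.
Vertex order: n7, n1, n6, n3, n2. The 4th vertex is n3.

n3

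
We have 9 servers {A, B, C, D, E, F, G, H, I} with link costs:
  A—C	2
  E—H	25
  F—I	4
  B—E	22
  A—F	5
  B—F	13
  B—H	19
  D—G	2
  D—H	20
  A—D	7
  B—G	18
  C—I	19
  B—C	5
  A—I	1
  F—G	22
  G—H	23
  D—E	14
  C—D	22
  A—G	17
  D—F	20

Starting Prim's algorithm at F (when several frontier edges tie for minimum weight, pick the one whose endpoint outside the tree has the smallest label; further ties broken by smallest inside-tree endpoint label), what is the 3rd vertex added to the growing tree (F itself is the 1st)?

A

Grow the tree from F using Prim:
Step 1: cheapest edge leaving the tree is F—I (4); add I.
Step 2: cheapest edge leaving the tree is A—I (1); add A.
Step 3: cheapest edge leaving the tree is A—C (2); add C.
Step 4: cheapest edge leaving the tree is B—C (5); add B.
Step 5: cheapest edge leaving the tree is A—D (7); add D.
Step 6: cheapest edge leaving the tree is D—G (2); add G.
Step 7: cheapest edge leaving the tree is D—E (14); add E.
Step 8: cheapest edge leaving the tree is B—H (19); add H.
Vertex order: F, I, A, C, B, D, G, E, H. The 3rd vertex is A.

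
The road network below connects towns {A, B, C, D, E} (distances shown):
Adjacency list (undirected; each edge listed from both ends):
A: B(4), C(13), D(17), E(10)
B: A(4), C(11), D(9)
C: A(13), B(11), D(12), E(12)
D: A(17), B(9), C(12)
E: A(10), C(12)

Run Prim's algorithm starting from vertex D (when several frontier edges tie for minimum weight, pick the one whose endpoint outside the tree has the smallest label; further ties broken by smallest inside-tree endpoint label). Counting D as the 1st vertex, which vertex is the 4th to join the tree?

E

Prim, starting at D.
Step 1: frontier [B-D 9, C-D 12, A-D 17] → take B-D (9); add B.
Step 2: frontier [A-B 4, B-C 11, C-D 12, A-D 17] → take A-B (4); add A.
Step 3: frontier [A-E 10, A-C 13, B-C 11, C-D 12] → take A-E (10); add E.
Step 4: frontier [A-C 13, B-C 11, C-D 12, C-E 12] → take B-C (11); add C.
Vertex order: D, B, A, E, C. The 4th vertex is E.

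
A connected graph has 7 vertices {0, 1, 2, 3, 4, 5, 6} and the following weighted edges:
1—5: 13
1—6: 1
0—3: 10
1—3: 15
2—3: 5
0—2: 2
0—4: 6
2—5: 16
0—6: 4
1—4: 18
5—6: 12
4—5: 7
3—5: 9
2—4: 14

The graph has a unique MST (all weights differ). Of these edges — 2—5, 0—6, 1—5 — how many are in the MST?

1

Sort edges by weight, then run Kruskal:
1—6 (1): add — endpoints in different components.
0—2 (2): add — endpoints in different components.
0—6 (4): add — endpoints in different components.
2—3 (5): add — endpoints in different components.
0—4 (6): add — endpoints in different components.
4—5 (7): add — endpoints in different components.
MST edge set: {1—6, 0—2, 0—6, 2—3, 0—4, 4—5}.
Of the listed edges, {0—6} are in the MST → 1.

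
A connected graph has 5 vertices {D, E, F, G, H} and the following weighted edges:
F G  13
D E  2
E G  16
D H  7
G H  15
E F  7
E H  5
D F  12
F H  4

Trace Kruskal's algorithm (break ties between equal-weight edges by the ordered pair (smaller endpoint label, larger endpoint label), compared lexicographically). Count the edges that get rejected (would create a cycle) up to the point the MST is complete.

3

Kruskal: consider edges lightest-first.
D E (2): add. Components now {D,E} {F} {G} {H}
F H (4): add. Components now {D,E} {F,H} {G}
E H (5): add. Components now {D,E,F,H} {G}
D H (7): skip — D and H already connected.
E F (7): skip — E and F already connected.
D F (12): skip — D and F already connected.
F G (13): add. Components now {D,E,F,G,H}
Edges rejected before the tree was complete: 3.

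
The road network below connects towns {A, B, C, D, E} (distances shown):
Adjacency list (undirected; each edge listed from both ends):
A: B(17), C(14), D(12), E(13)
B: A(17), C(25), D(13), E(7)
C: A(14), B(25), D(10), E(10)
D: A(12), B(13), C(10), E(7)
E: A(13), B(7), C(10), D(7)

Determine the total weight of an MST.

Prim, starting at E.
Step 1: frontier [B-E 7, D-E 7, C-E 10, A-E 13] → take B-E (7); add B.
Step 2: frontier [B-D 13, A-B 17, B-C 25, D-E 7, C-E 10, A-E 13] → take D-E (7); add D.
Step 3: frontier [A-B 17, B-C 25, C-D 10, A-D 12, C-E 10, A-E 13] → take C-D (10); add C.
Step 4: frontier [A-B 17, A-C 14, A-D 12, A-E 13] → take A-D (12); add A.
MST edges: B-E, D-E, C-D, A-D; total weight 7+7+10+12 = 36.

36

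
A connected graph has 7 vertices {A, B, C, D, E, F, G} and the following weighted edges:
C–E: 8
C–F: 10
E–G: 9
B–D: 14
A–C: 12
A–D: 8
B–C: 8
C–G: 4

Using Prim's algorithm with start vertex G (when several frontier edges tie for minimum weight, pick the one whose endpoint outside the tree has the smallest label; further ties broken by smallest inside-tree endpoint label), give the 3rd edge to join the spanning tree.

Grow the tree from G using Prim:
Step 1: frontier [C–G 4, E–G 9] → take C–G (4); add C.
Step 2: frontier [B–C 8, C–E 8, C–F 10, A–C 12, E–G 9] → take B–C (8); add B.
Step 3: frontier [B–D 14, C–E 8, C–F 10, A–C 12, E–G 9] → take C–E (8); add E.
Step 4: frontier [B–D 14, C–F 10, A–C 12] → take C–F (10); add F.
Step 5: frontier [B–D 14, A–C 12] → take A–C (12); add A.
Step 6: frontier [A–D 8, B–D 14] → take A–D (8); add D.
The 3rd edge added is C–E.

C-E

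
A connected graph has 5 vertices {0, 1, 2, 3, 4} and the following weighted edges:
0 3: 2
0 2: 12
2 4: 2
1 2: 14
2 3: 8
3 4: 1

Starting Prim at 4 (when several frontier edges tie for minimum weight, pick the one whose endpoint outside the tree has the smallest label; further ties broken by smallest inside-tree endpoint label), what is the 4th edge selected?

1-2

Grow the tree from 4 using Prim:
Step 1: frontier [3 4 1, 2 4 2] → take 3 4 (1); add 3.
Step 2: frontier [0 3 2, 2 3 8, 2 4 2] → take 0 3 (2); add 0.
Step 3: frontier [0 2 12, 2 3 8, 2 4 2] → take 2 4 (2); add 2.
Step 4: frontier [1 2 14] → take 1 2 (14); add 1.
The 4th edge added is 1 2.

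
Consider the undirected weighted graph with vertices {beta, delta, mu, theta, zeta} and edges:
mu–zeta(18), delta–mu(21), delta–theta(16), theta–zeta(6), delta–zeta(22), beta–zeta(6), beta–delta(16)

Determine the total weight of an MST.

46

Kruskal: consider edges lightest-first.
beta–zeta (6): add — endpoints in different components.
theta–zeta (6): add — endpoints in different components.
beta–delta (16): add — endpoints in different components.
delta–theta (16): skip — delta and theta already connected.
mu–zeta (18): add — endpoints in different components.
MST edges: beta–zeta, theta–zeta, beta–delta, mu–zeta; total weight 6+6+16+18 = 46.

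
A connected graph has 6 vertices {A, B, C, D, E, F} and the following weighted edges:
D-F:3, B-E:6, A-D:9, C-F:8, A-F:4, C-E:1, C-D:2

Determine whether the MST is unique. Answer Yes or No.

Yes

Sort edges by weight, then run Kruskal:
C-E (1): add — endpoints in different components.
C-D (2): add — endpoints in different components.
D-F (3): add — endpoints in different components.
A-F (4): add — endpoints in different components.
B-E (6): add — endpoints in different components.
Every non-tree edge has weight strictly greater than the heaviest edge on the tree path between its endpoints, so the MST is unique.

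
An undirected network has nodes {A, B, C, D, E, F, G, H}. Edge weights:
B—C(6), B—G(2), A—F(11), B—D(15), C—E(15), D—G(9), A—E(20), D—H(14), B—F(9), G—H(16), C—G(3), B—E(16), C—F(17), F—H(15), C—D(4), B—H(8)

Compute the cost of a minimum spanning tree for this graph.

52

Kruskal's algorithm — process edges by increasing weight (ties by edge label):
B—G (2): add — endpoints in different components.
C—G (3): add — endpoints in different components.
C—D (4): add — endpoints in different components.
B—C (6): skip — B and C already connected.
B—H (8): add — endpoints in different components.
B—F (9): add — endpoints in different components.
D—G (9): skip — D and G already connected.
A—F (11): add — endpoints in different components.
D—H (14): skip — D and H already connected.
B—D (15): skip — B and D already connected.
C—E (15): add — endpoints in different components.
MST edges: B—G, C—G, C—D, B—H, B—F, A—F, C—E; total weight 2+3+4+8+9+11+15 = 52.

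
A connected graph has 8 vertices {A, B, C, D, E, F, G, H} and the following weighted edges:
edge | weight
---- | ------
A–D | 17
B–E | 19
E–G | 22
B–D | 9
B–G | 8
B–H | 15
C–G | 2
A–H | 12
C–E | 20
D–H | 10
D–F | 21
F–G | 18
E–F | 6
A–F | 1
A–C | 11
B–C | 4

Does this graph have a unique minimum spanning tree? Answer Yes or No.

Yes

Kruskal's algorithm — process edges by increasing weight (ties by edge label):
A–F (1): add — endpoints in different components.
C–G (2): add — endpoints in different components.
B–C (4): add — endpoints in different components.
E–F (6): add — endpoints in different components.
B–G (8): skip — B and G already connected.
B–D (9): add — endpoints in different components.
D–H (10): add — endpoints in different components.
A–C (11): add — endpoints in different components.
Every non-tree edge has weight strictly greater than the heaviest edge on the tree path between its endpoints, so the MST is unique.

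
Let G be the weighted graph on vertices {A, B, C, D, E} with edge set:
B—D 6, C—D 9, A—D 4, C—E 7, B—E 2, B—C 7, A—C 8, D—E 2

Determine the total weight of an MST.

Kruskal's algorithm — process edges by increasing weight (ties by edge label):
B—E (2): add — endpoints in different components.
D—E (2): add — endpoints in different components.
A—D (4): add — endpoints in different components.
B—D (6): skip — B and D already connected.
B—C (7): add — endpoints in different components.
MST edges: B—E, D—E, A—D, B—C; total weight 2+2+4+7 = 15.

15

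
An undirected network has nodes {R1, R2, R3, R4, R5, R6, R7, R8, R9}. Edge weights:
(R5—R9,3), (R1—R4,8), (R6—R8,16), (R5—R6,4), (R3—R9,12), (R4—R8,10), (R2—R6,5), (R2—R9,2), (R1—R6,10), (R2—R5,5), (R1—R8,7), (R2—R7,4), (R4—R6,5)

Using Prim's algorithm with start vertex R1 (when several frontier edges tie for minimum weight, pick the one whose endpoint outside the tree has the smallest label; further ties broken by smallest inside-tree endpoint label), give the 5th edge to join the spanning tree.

R5-R9

Grow the tree from R1 using Prim:
Step 1: frontier [R1—R8 7, R1—R4 8, R1—R6 10] → take R1—R8 (7); add R8.
Step 2: frontier [R1—R4 8, R1—R6 10, R4—R8 10, R6—R8 16] → take R1—R4 (8); add R4.
Step 3: frontier [R1—R6 10, R4—R6 5, R6—R8 16] → take R4—R6 (5); add R6.
Step 4: frontier [R5—R6 4, R2—R6 5] → take R5—R6 (4); add R5.
Step 5: frontier [R5—R9 3, R2—R5 5, R2—R6 5] → take R5—R9 (3); add R9.
Step 6: frontier [R2—R5 5, R2—R6 5, R2—R9 2, R3—R9 12] → take R2—R9 (2); add R2.
Step 7: frontier [R2—R7 4, R3—R9 12] → take R2—R7 (4); add R7.
Step 8: frontier [R3—R9 12] → take R3—R9 (12); add R3.
The 5th edge added is R5—R9.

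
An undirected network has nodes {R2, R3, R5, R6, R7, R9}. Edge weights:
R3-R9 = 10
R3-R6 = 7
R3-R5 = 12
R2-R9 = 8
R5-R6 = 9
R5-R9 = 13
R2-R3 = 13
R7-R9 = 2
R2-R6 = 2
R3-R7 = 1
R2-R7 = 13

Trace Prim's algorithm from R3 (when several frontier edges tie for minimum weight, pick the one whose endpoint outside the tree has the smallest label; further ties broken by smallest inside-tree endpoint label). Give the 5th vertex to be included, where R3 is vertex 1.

R2

Prim, starting at R3.
Step 1: frontier [R3-R7 1, R3-R6 7, R3-R9 10, R3-R5 12, R2-R3 13] → take R3-R7 (1); add R7.
Step 2: frontier [R3-R6 7, R3-R9 10, R3-R5 12, R2-R3 13, R7-R9 2, R2-R7 13] → take R7-R9 (2); add R9.
Step 3: frontier [R3-R6 7, R3-R5 12, R2-R3 13, R2-R7 13, R2-R9 8, R5-R9 13] → take R3-R6 (7); add R6.
Step 4: frontier [R3-R5 12, R2-R3 13, R2-R6 2, R5-R6 9, R2-R7 13, R2-R9 8, R5-R9 13] → take R2-R6 (2); add R2.
Step 5: frontier [R3-R5 12, R5-R6 9, R5-R9 13] → take R5-R6 (9); add R5.
Vertex order: R3, R7, R9, R6, R2, R5. The 5th vertex is R2.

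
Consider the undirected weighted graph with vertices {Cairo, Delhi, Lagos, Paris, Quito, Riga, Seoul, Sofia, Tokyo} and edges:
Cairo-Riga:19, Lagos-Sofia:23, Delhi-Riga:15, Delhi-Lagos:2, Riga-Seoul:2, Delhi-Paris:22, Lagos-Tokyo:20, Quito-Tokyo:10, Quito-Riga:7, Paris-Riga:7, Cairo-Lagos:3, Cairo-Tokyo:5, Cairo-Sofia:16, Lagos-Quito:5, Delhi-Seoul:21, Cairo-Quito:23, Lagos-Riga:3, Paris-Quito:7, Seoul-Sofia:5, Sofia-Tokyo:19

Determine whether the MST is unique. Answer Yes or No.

No

Kruskal: consider edges lightest-first.
Delhi-Lagos (2): add — endpoints in different components.
Riga-Seoul (2): add — endpoints in different components.
Cairo-Lagos (3): add — endpoints in different components.
Lagos-Riga (3): add — endpoints in different components.
Cairo-Tokyo (5): add — endpoints in different components.
Lagos-Quito (5): add — endpoints in different components.
Seoul-Sofia (5): add — endpoints in different components.
Paris-Quito (7): add — endpoints in different components.
Non-tree edge Paris-Riga has weight 7, equal to the heaviest edge on its tree cycle — swapping gives another MST of the same weight. Not unique.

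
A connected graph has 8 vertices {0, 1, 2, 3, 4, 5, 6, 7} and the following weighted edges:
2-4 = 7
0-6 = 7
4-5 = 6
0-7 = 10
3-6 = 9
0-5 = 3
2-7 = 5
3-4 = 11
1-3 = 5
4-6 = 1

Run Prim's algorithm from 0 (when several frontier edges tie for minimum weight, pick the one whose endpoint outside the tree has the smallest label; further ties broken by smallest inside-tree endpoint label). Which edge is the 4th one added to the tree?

2-4

Prim, starting at 0.
Step 1: frontier [0-5 3, 0-6 7, 0-7 10] → take 0-5 (3); add 5.
Step 2: frontier [0-6 7, 0-7 10, 4-5 6] → take 4-5 (6); add 4.
Step 3: frontier [0-6 7, 0-7 10, 4-6 1, 2-4 7, 3-4 11] → take 4-6 (1); add 6.
Step 4: frontier [0-7 10, 2-4 7, 3-4 11, 3-6 9] → take 2-4 (7); add 2.
Step 5: frontier [0-7 10, 2-7 5, 3-4 11, 3-6 9] → take 2-7 (5); add 7.
Step 6: frontier [3-4 11, 3-6 9] → take 3-6 (9); add 3.
Step 7: frontier [1-3 5] → take 1-3 (5); add 1.
The 4th edge added is 2-4.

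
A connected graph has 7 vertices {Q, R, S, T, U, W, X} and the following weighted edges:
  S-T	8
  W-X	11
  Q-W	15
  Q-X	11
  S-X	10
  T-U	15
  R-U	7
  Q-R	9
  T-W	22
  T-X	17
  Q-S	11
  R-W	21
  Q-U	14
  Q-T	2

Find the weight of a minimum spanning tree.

47

Grow the tree from S using Prim:
Step 1: cheapest edge leaving the tree is S-T (8); add T.
Step 2: cheapest edge leaving the tree is Q-T (2); add Q.
Step 3: cheapest edge leaving the tree is Q-R (9); add R.
Step 4: cheapest edge leaving the tree is R-U (7); add U.
Step 5: cheapest edge leaving the tree is S-X (10); add X.
Step 6: cheapest edge leaving the tree is W-X (11); add W.
MST edges: S-T, Q-T, Q-R, R-U, S-X, W-X; total weight 8+2+9+7+10+11 = 47.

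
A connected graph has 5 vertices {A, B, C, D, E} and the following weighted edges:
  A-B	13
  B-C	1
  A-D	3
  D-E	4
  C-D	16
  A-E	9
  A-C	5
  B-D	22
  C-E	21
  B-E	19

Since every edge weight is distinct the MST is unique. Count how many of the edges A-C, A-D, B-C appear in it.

Sort edges by weight, then run Kruskal:
B-C (1): add. Components now {A} {B,C} {D} {E}
A-D (3): add. Components now {A,D} {B,C} {E}
D-E (4): add. Components now {A,D,E} {B,C}
A-C (5): add. Components now {A,B,C,D,E}
MST edge set: {B-C, A-D, D-E, A-C}.
Of the listed edges, {A-C, A-D, B-C} are in the MST → 3.

3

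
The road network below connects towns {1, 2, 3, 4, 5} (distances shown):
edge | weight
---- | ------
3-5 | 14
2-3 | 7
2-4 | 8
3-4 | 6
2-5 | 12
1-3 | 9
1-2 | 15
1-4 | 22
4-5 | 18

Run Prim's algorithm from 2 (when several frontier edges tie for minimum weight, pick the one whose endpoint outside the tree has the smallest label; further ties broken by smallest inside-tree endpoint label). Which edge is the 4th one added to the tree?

2-5

Prim, starting at 2.
Step 1: frontier [2-3 7, 2-4 8, 2-5 12, 1-2 15] → take 2-3 (7); add 3.
Step 2: frontier [2-4 8, 2-5 12, 1-2 15, 3-4 6, 1-3 9, 3-5 14] → take 3-4 (6); add 4.
Step 3: frontier [2-5 12, 1-2 15, 1-3 9, 3-5 14, 4-5 18, 1-4 22] → take 1-3 (9); add 1.
Step 4: frontier [2-5 12, 3-5 14, 4-5 18] → take 2-5 (12); add 5.
The 4th edge added is 2-5.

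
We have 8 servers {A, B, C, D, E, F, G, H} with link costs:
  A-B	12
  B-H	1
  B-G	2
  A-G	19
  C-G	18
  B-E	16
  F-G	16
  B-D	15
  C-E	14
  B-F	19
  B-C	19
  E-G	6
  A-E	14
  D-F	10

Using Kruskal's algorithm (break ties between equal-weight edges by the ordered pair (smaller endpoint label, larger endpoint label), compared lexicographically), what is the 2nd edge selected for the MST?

B-G

Kruskal's algorithm — process edges by increasing weight (ties by edge label):
B-H (1): add — endpoints in different components.
B-G (2): add — endpoints in different components.
E-G (6): add — endpoints in different components.
D-F (10): add — endpoints in different components.
A-B (12): add — endpoints in different components.
A-E (14): skip — A and E already connected.
C-E (14): add — endpoints in different components.
B-D (15): add — endpoints in different components.
The 2nd edge added is B-G.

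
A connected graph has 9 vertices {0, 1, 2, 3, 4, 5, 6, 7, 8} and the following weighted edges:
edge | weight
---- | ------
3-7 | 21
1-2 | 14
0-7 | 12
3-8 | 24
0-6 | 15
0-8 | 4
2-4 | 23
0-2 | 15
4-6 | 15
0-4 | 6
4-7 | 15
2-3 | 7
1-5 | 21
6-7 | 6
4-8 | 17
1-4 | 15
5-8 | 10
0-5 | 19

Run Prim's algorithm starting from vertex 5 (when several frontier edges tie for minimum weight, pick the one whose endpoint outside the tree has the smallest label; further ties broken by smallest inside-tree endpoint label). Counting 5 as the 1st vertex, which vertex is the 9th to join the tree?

3

Prim, starting at 5.
Step 1: cheapest edge leaving the tree is 5-8 (10); add 8.
Step 2: cheapest edge leaving the tree is 0-8 (4); add 0.
Step 3: cheapest edge leaving the tree is 0-4 (6); add 4.
Step 4: cheapest edge leaving the tree is 0-7 (12); add 7.
Step 5: cheapest edge leaving the tree is 6-7 (6); add 6.
Step 6: cheapest edge leaving the tree is 1-4 (15); add 1.
Step 7: cheapest edge leaving the tree is 1-2 (14); add 2.
Step 8: cheapest edge leaving the tree is 2-3 (7); add 3.
Vertex order: 5, 8, 0, 4, 7, 6, 1, 2, 3. The 9th vertex is 3.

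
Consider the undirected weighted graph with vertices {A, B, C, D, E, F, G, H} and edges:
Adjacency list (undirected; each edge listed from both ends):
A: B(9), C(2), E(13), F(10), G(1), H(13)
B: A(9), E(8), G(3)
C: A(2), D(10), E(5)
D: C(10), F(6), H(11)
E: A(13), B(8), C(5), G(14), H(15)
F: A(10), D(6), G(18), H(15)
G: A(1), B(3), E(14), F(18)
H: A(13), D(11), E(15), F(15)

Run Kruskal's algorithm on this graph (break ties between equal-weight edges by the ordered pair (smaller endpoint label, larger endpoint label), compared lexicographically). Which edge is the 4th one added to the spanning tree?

Kruskal's algorithm — process edges by increasing weight (ties by edge label):
A-G (1): add — endpoints in different components.
A-C (2): add — endpoints in different components.
B-G (3): add — endpoints in different components.
C-E (5): add — endpoints in different components.
D-F (6): add — endpoints in different components.
B-E (8): skip — B and E already connected.
A-B (9): skip — A and B already connected.
A-F (10): add — endpoints in different components.
C-D (10): skip — C and D already connected.
D-H (11): add — endpoints in different components.
The 4th edge added is C-E.

C-E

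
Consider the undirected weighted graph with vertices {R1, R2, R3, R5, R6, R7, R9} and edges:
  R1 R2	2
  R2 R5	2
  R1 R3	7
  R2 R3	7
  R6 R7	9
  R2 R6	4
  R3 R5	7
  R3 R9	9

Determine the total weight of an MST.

33

Grow the tree from R6 using Prim:
Step 1: frontier [R2 R6 4, R6 R7 9] → take R2 R6 (4); add R2.
Step 2: frontier [R1 R2 2, R2 R5 2, R2 R3 7, R6 R7 9] → take R1 R2 (2); add R1.
Step 3: frontier [R1 R3 7, R2 R5 2, R2 R3 7, R6 R7 9] → take R2 R5 (2); add R5.
Step 4: frontier [R1 R3 7, R2 R3 7, R3 R5 7, R6 R7 9] → take R1 R3 (7); add R3.
Step 5: frontier [R3 R9 9, R6 R7 9] → take R6 R7 (9); add R7.
Step 6: frontier [R3 R9 9] → take R3 R9 (9); add R9.
MST edges: R2 R6, R1 R2, R2 R5, R1 R3, R6 R7, R3 R9; total weight 4+2+2+7+9+9 = 33.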